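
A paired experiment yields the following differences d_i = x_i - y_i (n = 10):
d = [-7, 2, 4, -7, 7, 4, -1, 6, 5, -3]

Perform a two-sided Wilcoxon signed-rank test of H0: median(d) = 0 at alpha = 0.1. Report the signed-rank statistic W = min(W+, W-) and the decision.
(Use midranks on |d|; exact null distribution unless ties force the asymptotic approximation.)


Step 1: Drop any zero differences (none here) and take |d_i|.
|d| = [7, 2, 4, 7, 7, 4, 1, 6, 5, 3]
Step 2: Midrank |d_i| (ties get averaged ranks).
ranks: |7|->9, |2|->2, |4|->4.5, |7|->9, |7|->9, |4|->4.5, |1|->1, |6|->7, |5|->6, |3|->3
Step 3: Attach original signs; sum ranks with positive sign and with negative sign.
W+ = 2 + 4.5 + 9 + 4.5 + 7 + 6 = 33
W- = 9 + 9 + 1 + 3 = 22
(Check: W+ + W- = 55 should equal n(n+1)/2 = 55.)
Step 4: Test statistic W = min(W+, W-) = 22.
Step 5: Ties in |d|, so use the tie-corrected normal approximation.
        E[W] = n(n+1)/4 = 10*11/4 = 27.5.
        Tie groups: |d|=4 (t=2), |d|=7 (t=3); sum(t^3 - t) = 30.
        Var[W] = n(n+1)(2n+1)/24 - sum(t^3-t)/48 = 2310/24 - 30/48 = 95.625.
        z = (W - E[W]) / sqrt(Var[W]) = (22 - 27.5) / 9.7788 = -0.5624.
        Two-sided p = 2*Phi(z) = 0.573816.
Step 6: alpha = 0.1. fail to reject H0.

W+ = 33, W- = 22, W = min = 22, p = 0.573816, fail to reject H0.


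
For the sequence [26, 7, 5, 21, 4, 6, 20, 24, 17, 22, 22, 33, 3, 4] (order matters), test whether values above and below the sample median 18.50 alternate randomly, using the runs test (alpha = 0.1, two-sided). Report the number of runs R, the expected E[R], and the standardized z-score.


Step 1: Compute median = 18.50; label A = above, B = below.
Labels in order: ABBABBAABAAABB  (n_A = 7, n_B = 7)
Step 2: Count runs R = 8.
Step 3: Under H0 (random ordering), E[R] = 2*n_A*n_B/(n_A+n_B) + 1 = 2*7*7/14 + 1 = 8.0000.
        Var[R] = 2*n_A*n_B*(2*n_A*n_B - n_A - n_B) / ((n_A+n_B)^2 * (n_A+n_B-1)) = 8232/2548 = 3.2308.
        SD[R] = 1.7974.
Step 4: R = E[R], so z = 0 with no continuity correction.
Step 5: Two-sided p-value via normal approximation = 2*(1 - Phi(|z|)) = 1.000000.
Step 6: alpha = 0.1. fail to reject H0.

R = 8, z = 0.0000, p = 1.000000, fail to reject H0.


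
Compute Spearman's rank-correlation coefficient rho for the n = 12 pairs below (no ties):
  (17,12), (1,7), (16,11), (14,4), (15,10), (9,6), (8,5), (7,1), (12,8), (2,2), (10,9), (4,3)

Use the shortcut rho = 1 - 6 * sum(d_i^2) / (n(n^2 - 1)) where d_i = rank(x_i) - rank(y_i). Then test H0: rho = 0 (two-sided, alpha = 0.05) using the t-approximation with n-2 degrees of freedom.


Step 1: Rank x and y separately (midranks; no ties here).
rank(x): 17->12, 1->1, 16->11, 14->9, 15->10, 9->6, 8->5, 7->4, 12->8, 2->2, 10->7, 4->3
rank(y): 12->12, 7->7, 11->11, 4->4, 10->10, 6->6, 5->5, 1->1, 8->8, 2->2, 9->9, 3->3
Step 2: d_i = R_x(i) - R_y(i); compute d_i^2.
  (12-12)^2=0, (1-7)^2=36, (11-11)^2=0, (9-4)^2=25, (10-10)^2=0, (6-6)^2=0, (5-5)^2=0, (4-1)^2=9, (8-8)^2=0, (2-2)^2=0, (7-9)^2=4, (3-3)^2=0
sum(d^2) = 74.
Step 3: rho = 1 - 6*74 / (12*(12^2 - 1)) = 1 - 444/1716 = 0.741259.
Step 4: Under H0, t = rho * sqrt((n-2)/(1-rho^2)) = 3.4923 ~ t(10).
Step 5: Two-sided p-value from the t-distribution with 10 df = 0.005801.
Step 6: alpha = 0.05. reject H0.

rho = 0.7413, p = 0.005801, reject H0 at alpha = 0.05.


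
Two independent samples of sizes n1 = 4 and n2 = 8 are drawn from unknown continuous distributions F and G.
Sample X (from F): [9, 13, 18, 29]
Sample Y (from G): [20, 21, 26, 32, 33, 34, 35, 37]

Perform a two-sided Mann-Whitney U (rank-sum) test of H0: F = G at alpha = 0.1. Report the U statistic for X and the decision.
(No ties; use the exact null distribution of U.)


Step 1: Combine and sort all 12 observations; assign midranks.
sorted (value, group): (9,X), (13,X), (18,X), (20,Y), (21,Y), (26,Y), (29,X), (32,Y), (33,Y), (34,Y), (35,Y), (37,Y)
ranks: 9->1, 13->2, 18->3, 20->4, 21->5, 26->6, 29->7, 32->8, 33->9, 34->10, 35->11, 37->12
Step 2: Rank sum for X: R1 = 1 + 2 + 3 + 7 = 13.
Step 3: U_X = R1 - n1(n1+1)/2 = 13 - 4*5/2 = 13 - 10 = 3.
       U_Y = n1*n2 - U_X = 32 - 3 = 29.
Step 4: No ties, so the exact null distribution of U (based on enumerating the C(12,4) = 495 equally likely rank assignments) gives the two-sided p-value.
Step 5: p-value = 0.028283; compare to alpha = 0.1. reject H0.

U_X = 3, p = 0.028283, reject H0 at alpha = 0.1.


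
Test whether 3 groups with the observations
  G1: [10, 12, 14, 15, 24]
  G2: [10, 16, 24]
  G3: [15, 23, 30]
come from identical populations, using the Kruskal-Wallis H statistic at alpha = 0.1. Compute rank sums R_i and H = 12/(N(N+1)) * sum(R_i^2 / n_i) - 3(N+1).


Step 1: Combine all N = 11 observations and assign midranks.
sorted (value, group, rank): (10,G1,1.5), (10,G2,1.5), (12,G1,3), (14,G1,4), (15,G1,5.5), (15,G3,5.5), (16,G2,7), (23,G3,8), (24,G1,9.5), (24,G2,9.5), (30,G3,11)
Step 2: Sum ranks within each group.
R_1 = 23.5 (n_1 = 5)
R_2 = 18 (n_2 = 3)
R_3 = 24.5 (n_3 = 3)
Step 3: H = 12/(N(N+1)) * sum(R_i^2/n_i) - 3(N+1)
     = 12/(11*12) * (23.5^2/5 + 18^2/3 + 24.5^2/3) - 3*12
     = 0.090909 * 418.533 - 36
     = 2.048485.
Step 4: Ties present; correction factor C = 1 - 18/(11^3 - 11) = 0.986364. Corrected H = 2.048485 / 0.986364 = 2.076805.
Step 5: Under H0, H ~ chi^2(2); p-value = 0.354020.
Step 6: alpha = 0.1. fail to reject H0.

H = 2.0768, df = 2, p = 0.354020, fail to reject H0.


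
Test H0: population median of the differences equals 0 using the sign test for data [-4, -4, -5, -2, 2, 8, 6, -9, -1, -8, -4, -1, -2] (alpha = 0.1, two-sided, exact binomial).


Step 1: Discard zero differences. Original n = 13; n_eff = number of nonzero differences = 13.
Nonzero differences (with sign): -4, -4, -5, -2, +2, +8, +6, -9, -1, -8, -4, -1, -2
Step 2: Count signs: positive = 3, negative = 10.
Step 3: Under H0: P(positive) = 0.5, so the number of positives S ~ Bin(13, 0.5).
Step 4: Two-sided exact p-value = sum of Bin(13,0.5) probabilities at or below the observed probability = 0.092285.
Step 5: alpha = 0.1. reject H0.

n_eff = 13, pos = 3, neg = 10, p = 0.092285, reject H0.


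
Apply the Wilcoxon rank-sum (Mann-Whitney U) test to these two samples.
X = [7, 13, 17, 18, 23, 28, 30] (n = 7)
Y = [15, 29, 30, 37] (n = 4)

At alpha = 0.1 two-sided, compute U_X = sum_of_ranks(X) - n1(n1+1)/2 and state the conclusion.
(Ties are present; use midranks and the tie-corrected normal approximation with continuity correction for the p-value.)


Step 1: Combine and sort all 11 observations; assign midranks.
sorted (value, group): (7,X), (13,X), (15,Y), (17,X), (18,X), (23,X), (28,X), (29,Y), (30,X), (30,Y), (37,Y)
ranks: 7->1, 13->2, 15->3, 17->4, 18->5, 23->6, 28->7, 29->8, 30->9.5, 30->9.5, 37->11
Step 2: Rank sum for X: R1 = 1 + 2 + 4 + 5 + 6 + 7 + 9.5 = 34.5.
Step 3: U_X = R1 - n1(n1+1)/2 = 34.5 - 7*8/2 = 34.5 - 28 = 6.5.
       U_Y = n1*n2 - U_X = 28 - 6.5 = 21.5.
Step 4: Ties are present, so use the tie-corrected normal approximation (with continuity correction) for the p-value.
Step 5: p-value = 0.184875; compare to alpha = 0.1. fail to reject H0.

U_X = 6.5, p = 0.184875, fail to reject H0 at alpha = 0.1.


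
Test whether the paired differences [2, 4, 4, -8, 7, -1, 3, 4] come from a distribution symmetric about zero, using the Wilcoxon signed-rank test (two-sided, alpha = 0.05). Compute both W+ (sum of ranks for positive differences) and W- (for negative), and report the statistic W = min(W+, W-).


Step 1: Drop any zero differences (none here) and take |d_i|.
|d| = [2, 4, 4, 8, 7, 1, 3, 4]
Step 2: Midrank |d_i| (ties get averaged ranks).
ranks: |2|->2, |4|->5, |4|->5, |8|->8, |7|->7, |1|->1, |3|->3, |4|->5
Step 3: Attach original signs; sum ranks with positive sign and with negative sign.
W+ = 2 + 5 + 5 + 7 + 3 + 5 = 27
W- = 8 + 1 = 9
(Check: W+ + W- = 36 should equal n(n+1)/2 = 36.)
Step 4: Test statistic W = min(W+, W-) = 9.
Step 5: Ties in |d|, so use the tie-corrected normal approximation.
        E[W] = n(n+1)/4 = 8*9/4 = 18.
        Tie groups: |d|=4 (t=3); sum(t^3 - t) = 24.
        Var[W] = n(n+1)(2n+1)/24 - sum(t^3-t)/48 = 1224/24 - 24/48 = 50.5.
        z = (W - E[W]) / sqrt(Var[W]) = (9 - 18) / 7.1063 = -1.2665.
        Two-sided p = 2*Phi(z) = 0.205343.
Step 6: alpha = 0.05. fail to reject H0.

W+ = 27, W- = 9, W = min = 9, p = 0.205343, fail to reject H0.


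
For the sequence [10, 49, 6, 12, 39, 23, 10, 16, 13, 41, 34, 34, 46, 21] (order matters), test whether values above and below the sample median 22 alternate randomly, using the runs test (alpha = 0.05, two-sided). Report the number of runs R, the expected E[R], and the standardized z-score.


Step 1: Compute median = 22; label A = above, B = below.
Labels in order: BABBAABBBAAAAB  (n_A = 7, n_B = 7)
Step 2: Count runs R = 7.
Step 3: Under H0 (random ordering), E[R] = 2*n_A*n_B/(n_A+n_B) + 1 = 2*7*7/14 + 1 = 8.0000.
        Var[R] = 2*n_A*n_B*(2*n_A*n_B - n_A - n_B) / ((n_A+n_B)^2 * (n_A+n_B-1)) = 8232/2548 = 3.2308.
        SD[R] = 1.7974.
Step 4: Continuity-corrected z = (R + 0.5 - E[R]) / SD[R] = (7 + 0.5 - 8.0000) / 1.7974 = -0.2782.
Step 5: Two-sided p-value via normal approximation = 2*(1 - Phi(|z|)) = 0.780879.
Step 6: alpha = 0.05. fail to reject H0.

R = 7, z = -0.2782, p = 0.780879, fail to reject H0.


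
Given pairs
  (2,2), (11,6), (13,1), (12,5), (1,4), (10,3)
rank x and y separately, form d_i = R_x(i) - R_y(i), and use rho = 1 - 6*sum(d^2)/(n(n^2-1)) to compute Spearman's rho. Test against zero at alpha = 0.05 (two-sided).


Step 1: Rank x and y separately (midranks; no ties here).
rank(x): 2->2, 11->4, 13->6, 12->5, 1->1, 10->3
rank(y): 2->2, 6->6, 1->1, 5->5, 4->4, 3->3
Step 2: d_i = R_x(i) - R_y(i); compute d_i^2.
  (2-2)^2=0, (4-6)^2=4, (6-1)^2=25, (5-5)^2=0, (1-4)^2=9, (3-3)^2=0
sum(d^2) = 38.
Step 3: rho = 1 - 6*38 / (6*(6^2 - 1)) = 1 - 228/210 = -0.085714.
Step 4: Under H0, t = rho * sqrt((n-2)/(1-rho^2)) = -0.1721 ~ t(4).
Step 5: Two-sided p-value from the t-distribution with 4 df = 0.871743.
Step 6: alpha = 0.05. fail to reject H0.

rho = -0.0857, p = 0.871743, fail to reject H0 at alpha = 0.05.


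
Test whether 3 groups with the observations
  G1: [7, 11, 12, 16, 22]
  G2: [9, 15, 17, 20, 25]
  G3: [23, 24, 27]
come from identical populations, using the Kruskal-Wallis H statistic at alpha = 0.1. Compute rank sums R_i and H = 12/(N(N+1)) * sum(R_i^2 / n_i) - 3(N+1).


Step 1: Combine all N = 13 observations and assign midranks.
sorted (value, group, rank): (7,G1,1), (9,G2,2), (11,G1,3), (12,G1,4), (15,G2,5), (16,G1,6), (17,G2,7), (20,G2,8), (22,G1,9), (23,G3,10), (24,G3,11), (25,G2,12), (27,G3,13)
Step 2: Sum ranks within each group.
R_1 = 23 (n_1 = 5)
R_2 = 34 (n_2 = 5)
R_3 = 34 (n_3 = 3)
Step 3: H = 12/(N(N+1)) * sum(R_i^2/n_i) - 3(N+1)
     = 12/(13*14) * (23^2/5 + 34^2/5 + 34^2/3) - 3*14
     = 0.065934 * 722.333 - 42
     = 5.626374.
Step 4: No ties, so H is used without correction.
Step 5: Under H0, H ~ chi^2(2); p-value = 0.060013.
Step 6: alpha = 0.1. reject H0.

H = 5.6264, df = 2, p = 0.060013, reject H0.


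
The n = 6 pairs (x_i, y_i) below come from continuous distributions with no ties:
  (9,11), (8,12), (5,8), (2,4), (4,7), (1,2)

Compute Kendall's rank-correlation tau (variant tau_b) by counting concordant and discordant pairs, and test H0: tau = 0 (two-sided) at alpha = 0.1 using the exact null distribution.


Step 1: Enumerate the 15 unordered pairs (i,j) with i<j and classify each by sign(x_j-x_i) * sign(y_j-y_i).
  (1,2):dx=-1,dy=+1->D; (1,3):dx=-4,dy=-3->C; (1,4):dx=-7,dy=-7->C; (1,5):dx=-5,dy=-4->C
  (1,6):dx=-8,dy=-9->C; (2,3):dx=-3,dy=-4->C; (2,4):dx=-6,dy=-8->C; (2,5):dx=-4,dy=-5->C
  (2,6):dx=-7,dy=-10->C; (3,4):dx=-3,dy=-4->C; (3,5):dx=-1,dy=-1->C; (3,6):dx=-4,dy=-6->C
  (4,5):dx=+2,dy=+3->C; (4,6):dx=-1,dy=-2->C; (5,6):dx=-3,dy=-5->C
Step 2: C = 14, D = 1, total pairs = 15.
Step 3: tau = (C - D)/(n(n-1)/2) = (14 - 1)/15 = 0.866667.
Step 4: Exact two-sided p-value (enumerate n! = 720 permutations of y under H0): p = 0.016667.
Step 5: alpha = 0.1. reject H0.

tau_b = 0.8667 (C=14, D=1), p = 0.016667, reject H0.


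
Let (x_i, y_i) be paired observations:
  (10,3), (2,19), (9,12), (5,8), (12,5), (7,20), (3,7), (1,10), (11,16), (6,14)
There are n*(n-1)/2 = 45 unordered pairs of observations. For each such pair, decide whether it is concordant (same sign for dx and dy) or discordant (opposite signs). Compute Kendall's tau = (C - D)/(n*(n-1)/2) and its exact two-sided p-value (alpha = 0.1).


Step 1: Enumerate the 45 unordered pairs (i,j) with i<j and classify each by sign(x_j-x_i) * sign(y_j-y_i).
  (1,2):dx=-8,dy=+16->D; (1,3):dx=-1,dy=+9->D; (1,4):dx=-5,dy=+5->D; (1,5):dx=+2,dy=+2->C
  (1,6):dx=-3,dy=+17->D; (1,7):dx=-7,dy=+4->D; (1,8):dx=-9,dy=+7->D; (1,9):dx=+1,dy=+13->C
  (1,10):dx=-4,dy=+11->D; (2,3):dx=+7,dy=-7->D; (2,4):dx=+3,dy=-11->D; (2,5):dx=+10,dy=-14->D
  (2,6):dx=+5,dy=+1->C; (2,7):dx=+1,dy=-12->D; (2,8):dx=-1,dy=-9->C; (2,9):dx=+9,dy=-3->D
  (2,10):dx=+4,dy=-5->D; (3,4):dx=-4,dy=-4->C; (3,5):dx=+3,dy=-7->D; (3,6):dx=-2,dy=+8->D
  (3,7):dx=-6,dy=-5->C; (3,8):dx=-8,dy=-2->C; (3,9):dx=+2,dy=+4->C; (3,10):dx=-3,dy=+2->D
  (4,5):dx=+7,dy=-3->D; (4,6):dx=+2,dy=+12->C; (4,7):dx=-2,dy=-1->C; (4,8):dx=-4,dy=+2->D
  (4,9):dx=+6,dy=+8->C; (4,10):dx=+1,dy=+6->C; (5,6):dx=-5,dy=+15->D; (5,7):dx=-9,dy=+2->D
  (5,8):dx=-11,dy=+5->D; (5,9):dx=-1,dy=+11->D; (5,10):dx=-6,dy=+9->D; (6,7):dx=-4,dy=-13->C
  (6,8):dx=-6,dy=-10->C; (6,9):dx=+4,dy=-4->D; (6,10):dx=-1,dy=-6->C; (7,8):dx=-2,dy=+3->D
  (7,9):dx=+8,dy=+9->C; (7,10):dx=+3,dy=+7->C; (8,9):dx=+10,dy=+6->C; (8,10):dx=+5,dy=+4->C
  (9,10):dx=-5,dy=-2->C
Step 2: C = 20, D = 25, total pairs = 45.
Step 3: tau = (C - D)/(n(n-1)/2) = (20 - 25)/45 = -0.111111.
Step 4: Exact two-sided p-value (enumerate n! = 3628800 permutations of y under H0): p = 0.727490.
Step 5: alpha = 0.1. fail to reject H0.

tau_b = -0.1111 (C=20, D=25), p = 0.727490, fail to reject H0.


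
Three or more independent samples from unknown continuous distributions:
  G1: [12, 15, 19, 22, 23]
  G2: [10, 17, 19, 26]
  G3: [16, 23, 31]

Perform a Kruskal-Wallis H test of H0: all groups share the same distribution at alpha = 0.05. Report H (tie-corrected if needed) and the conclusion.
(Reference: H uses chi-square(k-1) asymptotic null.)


Step 1: Combine all N = 12 observations and assign midranks.
sorted (value, group, rank): (10,G2,1), (12,G1,2), (15,G1,3), (16,G3,4), (17,G2,5), (19,G1,6.5), (19,G2,6.5), (22,G1,8), (23,G1,9.5), (23,G3,9.5), (26,G2,11), (31,G3,12)
Step 2: Sum ranks within each group.
R_1 = 29 (n_1 = 5)
R_2 = 23.5 (n_2 = 4)
R_3 = 25.5 (n_3 = 3)
Step 3: H = 12/(N(N+1)) * sum(R_i^2/n_i) - 3(N+1)
     = 12/(12*13) * (29^2/5 + 23.5^2/4 + 25.5^2/3) - 3*13
     = 0.076923 * 523.013 - 39
     = 1.231731.
Step 4: Ties present; correction factor C = 1 - 12/(12^3 - 12) = 0.993007. Corrected H = 1.231731 / 0.993007 = 1.240405.
Step 5: Under H0, H ~ chi^2(2); p-value = 0.537836.
Step 6: alpha = 0.05. fail to reject H0.

H = 1.2404, df = 2, p = 0.537836, fail to reject H0.


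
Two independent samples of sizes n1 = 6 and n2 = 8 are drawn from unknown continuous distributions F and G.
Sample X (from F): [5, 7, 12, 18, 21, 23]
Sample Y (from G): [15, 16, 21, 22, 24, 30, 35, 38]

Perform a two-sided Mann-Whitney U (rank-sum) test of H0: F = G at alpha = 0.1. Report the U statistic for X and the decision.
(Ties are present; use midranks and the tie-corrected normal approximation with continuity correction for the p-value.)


Step 1: Combine and sort all 14 observations; assign midranks.
sorted (value, group): (5,X), (7,X), (12,X), (15,Y), (16,Y), (18,X), (21,X), (21,Y), (22,Y), (23,X), (24,Y), (30,Y), (35,Y), (38,Y)
ranks: 5->1, 7->2, 12->3, 15->4, 16->5, 18->6, 21->7.5, 21->7.5, 22->9, 23->10, 24->11, 30->12, 35->13, 38->14
Step 2: Rank sum for X: R1 = 1 + 2 + 3 + 6 + 7.5 + 10 = 29.5.
Step 3: U_X = R1 - n1(n1+1)/2 = 29.5 - 6*7/2 = 29.5 - 21 = 8.5.
       U_Y = n1*n2 - U_X = 48 - 8.5 = 39.5.
Step 4: Ties are present, so use the tie-corrected normal approximation (with continuity correction) for the p-value.
Step 5: p-value = 0.052547; compare to alpha = 0.1. reject H0.

U_X = 8.5, p = 0.052547, reject H0 at alpha = 0.1.


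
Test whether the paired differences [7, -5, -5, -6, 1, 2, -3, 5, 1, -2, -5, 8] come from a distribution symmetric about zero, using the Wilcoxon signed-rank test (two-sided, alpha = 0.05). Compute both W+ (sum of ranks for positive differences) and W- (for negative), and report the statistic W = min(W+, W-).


Step 1: Drop any zero differences (none here) and take |d_i|.
|d| = [7, 5, 5, 6, 1, 2, 3, 5, 1, 2, 5, 8]
Step 2: Midrank |d_i| (ties get averaged ranks).
ranks: |7|->11, |5|->7.5, |5|->7.5, |6|->10, |1|->1.5, |2|->3.5, |3|->5, |5|->7.5, |1|->1.5, |2|->3.5, |5|->7.5, |8|->12
Step 3: Attach original signs; sum ranks with positive sign and with negative sign.
W+ = 11 + 1.5 + 3.5 + 7.5 + 1.5 + 12 = 37
W- = 7.5 + 7.5 + 10 + 5 + 3.5 + 7.5 = 41
(Check: W+ + W- = 78 should equal n(n+1)/2 = 78.)
Step 4: Test statistic W = min(W+, W-) = 37.
Step 5: Ties in |d|, so use the tie-corrected normal approximation.
        E[W] = n(n+1)/4 = 12*13/4 = 39.
        Tie groups: |d|=1 (t=2), |d|=2 (t=2), |d|=5 (t=4); sum(t^3 - t) = 72.
        Var[W] = n(n+1)(2n+1)/24 - sum(t^3-t)/48 = 3900/24 - 72/48 = 161.
        z = (W - E[W]) / sqrt(Var[W]) = (37 - 39) / 12.6886 = -0.1576.
        Two-sided p = 2*Phi(z) = 0.874755.
Step 6: alpha = 0.05. fail to reject H0.

W+ = 37, W- = 41, W = min = 37, p = 0.874755, fail to reject H0.


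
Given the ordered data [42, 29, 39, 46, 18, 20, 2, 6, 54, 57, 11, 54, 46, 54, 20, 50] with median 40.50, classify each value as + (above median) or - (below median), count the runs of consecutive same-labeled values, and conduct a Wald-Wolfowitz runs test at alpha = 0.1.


Step 1: Compute median = 40.50; label A = above, B = below.
Labels in order: ABBABBBBAABAAABA  (n_A = 8, n_B = 8)
Step 2: Count runs R = 9.
Step 3: Under H0 (random ordering), E[R] = 2*n_A*n_B/(n_A+n_B) + 1 = 2*8*8/16 + 1 = 9.0000.
        Var[R] = 2*n_A*n_B*(2*n_A*n_B - n_A - n_B) / ((n_A+n_B)^2 * (n_A+n_B-1)) = 14336/3840 = 3.7333.
        SD[R] = 1.9322.
Step 4: R = E[R], so z = 0 with no continuity correction.
Step 5: Two-sided p-value via normal approximation = 2*(1 - Phi(|z|)) = 1.000000.
Step 6: alpha = 0.1. fail to reject H0.

R = 9, z = 0.0000, p = 1.000000, fail to reject H0.


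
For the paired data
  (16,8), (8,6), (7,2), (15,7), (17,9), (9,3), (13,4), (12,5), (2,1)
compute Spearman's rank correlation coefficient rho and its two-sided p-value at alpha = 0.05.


Step 1: Rank x and y separately (midranks; no ties here).
rank(x): 16->8, 8->3, 7->2, 15->7, 17->9, 9->4, 13->6, 12->5, 2->1
rank(y): 8->8, 6->6, 2->2, 7->7, 9->9, 3->3, 4->4, 5->5, 1->1
Step 2: d_i = R_x(i) - R_y(i); compute d_i^2.
  (8-8)^2=0, (3-6)^2=9, (2-2)^2=0, (7-7)^2=0, (9-9)^2=0, (4-3)^2=1, (6-4)^2=4, (5-5)^2=0, (1-1)^2=0
sum(d^2) = 14.
Step 3: rho = 1 - 6*14 / (9*(9^2 - 1)) = 1 - 84/720 = 0.883333.
Step 4: Under H0, t = rho * sqrt((n-2)/(1-rho^2)) = 4.9858 ~ t(7).
Step 5: Two-sided p-value from the t-distribution with 7 df = 0.001591.
Step 6: alpha = 0.05. reject H0.

rho = 0.8833, p = 0.001591, reject H0 at alpha = 0.05.


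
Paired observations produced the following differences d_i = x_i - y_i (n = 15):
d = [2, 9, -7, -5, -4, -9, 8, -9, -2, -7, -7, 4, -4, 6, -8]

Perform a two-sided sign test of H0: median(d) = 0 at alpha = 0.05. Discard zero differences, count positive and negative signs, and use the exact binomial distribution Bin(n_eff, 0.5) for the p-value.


Step 1: Discard zero differences. Original n = 15; n_eff = number of nonzero differences = 15.
Nonzero differences (with sign): +2, +9, -7, -5, -4, -9, +8, -9, -2, -7, -7, +4, -4, +6, -8
Step 2: Count signs: positive = 5, negative = 10.
Step 3: Under H0: P(positive) = 0.5, so the number of positives S ~ Bin(15, 0.5).
Step 4: Two-sided exact p-value = sum of Bin(15,0.5) probabilities at or below the observed probability = 0.301758.
Step 5: alpha = 0.05. fail to reject H0.

n_eff = 15, pos = 5, neg = 10, p = 0.301758, fail to reject H0.


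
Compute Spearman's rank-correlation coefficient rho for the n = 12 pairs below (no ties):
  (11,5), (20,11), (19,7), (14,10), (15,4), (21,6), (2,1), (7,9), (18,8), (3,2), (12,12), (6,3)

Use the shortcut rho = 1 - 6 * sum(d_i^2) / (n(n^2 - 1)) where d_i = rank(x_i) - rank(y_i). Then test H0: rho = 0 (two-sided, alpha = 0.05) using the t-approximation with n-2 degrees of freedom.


Step 1: Rank x and y separately (midranks; no ties here).
rank(x): 11->5, 20->11, 19->10, 14->7, 15->8, 21->12, 2->1, 7->4, 18->9, 3->2, 12->6, 6->3
rank(y): 5->5, 11->11, 7->7, 10->10, 4->4, 6->6, 1->1, 9->9, 8->8, 2->2, 12->12, 3->3
Step 2: d_i = R_x(i) - R_y(i); compute d_i^2.
  (5-5)^2=0, (11-11)^2=0, (10-7)^2=9, (7-10)^2=9, (8-4)^2=16, (12-6)^2=36, (1-1)^2=0, (4-9)^2=25, (9-8)^2=1, (2-2)^2=0, (6-12)^2=36, (3-3)^2=0
sum(d^2) = 132.
Step 3: rho = 1 - 6*132 / (12*(12^2 - 1)) = 1 - 792/1716 = 0.538462.
Step 4: Under H0, t = rho * sqrt((n-2)/(1-rho^2)) = 2.0207 ~ t(10).
Step 5: Two-sided p-value from the t-distribution with 10 df = 0.070894.
Step 6: alpha = 0.05. fail to reject H0.

rho = 0.5385, p = 0.070894, fail to reject H0 at alpha = 0.05.


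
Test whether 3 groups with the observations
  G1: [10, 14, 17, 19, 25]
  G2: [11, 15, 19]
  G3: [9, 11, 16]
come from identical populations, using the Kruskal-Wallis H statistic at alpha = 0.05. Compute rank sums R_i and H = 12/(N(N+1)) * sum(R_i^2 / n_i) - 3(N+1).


Step 1: Combine all N = 11 observations and assign midranks.
sorted (value, group, rank): (9,G3,1), (10,G1,2), (11,G2,3.5), (11,G3,3.5), (14,G1,5), (15,G2,6), (16,G3,7), (17,G1,8), (19,G1,9.5), (19,G2,9.5), (25,G1,11)
Step 2: Sum ranks within each group.
R_1 = 35.5 (n_1 = 5)
R_2 = 19 (n_2 = 3)
R_3 = 11.5 (n_3 = 3)
Step 3: H = 12/(N(N+1)) * sum(R_i^2/n_i) - 3(N+1)
     = 12/(11*12) * (35.5^2/5 + 19^2/3 + 11.5^2/3) - 3*12
     = 0.090909 * 416.467 - 36
     = 1.860606.
Step 4: Ties present; correction factor C = 1 - 12/(11^3 - 11) = 0.990909. Corrected H = 1.860606 / 0.990909 = 1.877676.
Step 5: Under H0, H ~ chi^2(2); p-value = 0.391082.
Step 6: alpha = 0.05. fail to reject H0.

H = 1.8777, df = 2, p = 0.391082, fail to reject H0.


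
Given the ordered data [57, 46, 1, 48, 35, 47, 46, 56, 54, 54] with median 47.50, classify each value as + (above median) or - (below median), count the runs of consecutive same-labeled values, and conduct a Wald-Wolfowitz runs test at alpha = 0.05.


Step 1: Compute median = 47.50; label A = above, B = below.
Labels in order: ABBABBBAAA  (n_A = 5, n_B = 5)
Step 2: Count runs R = 5.
Step 3: Under H0 (random ordering), E[R] = 2*n_A*n_B/(n_A+n_B) + 1 = 2*5*5/10 + 1 = 6.0000.
        Var[R] = 2*n_A*n_B*(2*n_A*n_B - n_A - n_B) / ((n_A+n_B)^2 * (n_A+n_B-1)) = 2000/900 = 2.2222.
        SD[R] = 1.4907.
Step 4: Continuity-corrected z = (R + 0.5 - E[R]) / SD[R] = (5 + 0.5 - 6.0000) / 1.4907 = -0.3354.
Step 5: Two-sided p-value via normal approximation = 2*(1 - Phi(|z|)) = 0.737316.
Step 6: alpha = 0.05. fail to reject H0.

R = 5, z = -0.3354, p = 0.737316, fail to reject H0.


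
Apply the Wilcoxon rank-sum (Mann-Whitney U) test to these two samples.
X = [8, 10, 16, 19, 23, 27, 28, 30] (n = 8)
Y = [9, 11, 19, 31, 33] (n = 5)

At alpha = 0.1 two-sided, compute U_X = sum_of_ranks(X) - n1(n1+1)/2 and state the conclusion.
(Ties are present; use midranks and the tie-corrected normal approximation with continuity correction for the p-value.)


Step 1: Combine and sort all 13 observations; assign midranks.
sorted (value, group): (8,X), (9,Y), (10,X), (11,Y), (16,X), (19,X), (19,Y), (23,X), (27,X), (28,X), (30,X), (31,Y), (33,Y)
ranks: 8->1, 9->2, 10->3, 11->4, 16->5, 19->6.5, 19->6.5, 23->8, 27->9, 28->10, 30->11, 31->12, 33->13
Step 2: Rank sum for X: R1 = 1 + 3 + 5 + 6.5 + 8 + 9 + 10 + 11 = 53.5.
Step 3: U_X = R1 - n1(n1+1)/2 = 53.5 - 8*9/2 = 53.5 - 36 = 17.5.
       U_Y = n1*n2 - U_X = 40 - 17.5 = 22.5.
Step 4: Ties are present, so use the tie-corrected normal approximation (with continuity correction) for the p-value.
Step 5: p-value = 0.769390; compare to alpha = 0.1. fail to reject H0.

U_X = 17.5, p = 0.769390, fail to reject H0 at alpha = 0.1.


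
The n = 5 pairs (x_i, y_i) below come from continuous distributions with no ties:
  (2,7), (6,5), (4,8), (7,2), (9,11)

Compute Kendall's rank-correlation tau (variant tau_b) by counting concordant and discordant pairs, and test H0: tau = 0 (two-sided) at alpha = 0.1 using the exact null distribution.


Step 1: Enumerate the 10 unordered pairs (i,j) with i<j and classify each by sign(x_j-x_i) * sign(y_j-y_i).
  (1,2):dx=+4,dy=-2->D; (1,3):dx=+2,dy=+1->C; (1,4):dx=+5,dy=-5->D; (1,5):dx=+7,dy=+4->C
  (2,3):dx=-2,dy=+3->D; (2,4):dx=+1,dy=-3->D; (2,5):dx=+3,dy=+6->C; (3,4):dx=+3,dy=-6->D
  (3,5):dx=+5,dy=+3->C; (4,5):dx=+2,dy=+9->C
Step 2: C = 5, D = 5, total pairs = 10.
Step 3: tau = (C - D)/(n(n-1)/2) = (5 - 5)/10 = 0.000000.
Step 4: Exact two-sided p-value (enumerate n! = 120 permutations of y under H0): p = 1.000000.
Step 5: alpha = 0.1. fail to reject H0.

tau_b = 0.0000 (C=5, D=5), p = 1.000000, fail to reject H0.


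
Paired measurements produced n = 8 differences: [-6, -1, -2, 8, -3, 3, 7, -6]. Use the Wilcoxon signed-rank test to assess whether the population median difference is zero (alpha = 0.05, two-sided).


Step 1: Drop any zero differences (none here) and take |d_i|.
|d| = [6, 1, 2, 8, 3, 3, 7, 6]
Step 2: Midrank |d_i| (ties get averaged ranks).
ranks: |6|->5.5, |1|->1, |2|->2, |8|->8, |3|->3.5, |3|->3.5, |7|->7, |6|->5.5
Step 3: Attach original signs; sum ranks with positive sign and with negative sign.
W+ = 8 + 3.5 + 7 = 18.5
W- = 5.5 + 1 + 2 + 3.5 + 5.5 = 17.5
(Check: W+ + W- = 36 should equal n(n+1)/2 = 36.)
Step 4: Test statistic W = min(W+, W-) = 17.5.
Step 5: Ties in |d|, so use the tie-corrected normal approximation.
        E[W] = n(n+1)/4 = 8*9/4 = 18.
        Tie groups: |d|=3 (t=2), |d|=6 (t=2); sum(t^3 - t) = 12.
        Var[W] = n(n+1)(2n+1)/24 - sum(t^3-t)/48 = 1224/24 - 12/48 = 50.75.
        z = (W - E[W]) / sqrt(Var[W]) = (17.5 - 18) / 7.1239 = -0.0702.
        Two-sided p = 2*Phi(z) = 0.944045.
Step 6: alpha = 0.05. fail to reject H0.

W+ = 18.5, W- = 17.5, W = min = 17.5, p = 0.944045, fail to reject H0.


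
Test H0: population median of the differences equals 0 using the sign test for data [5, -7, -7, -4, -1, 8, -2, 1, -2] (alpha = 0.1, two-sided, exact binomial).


Step 1: Discard zero differences. Original n = 9; n_eff = number of nonzero differences = 9.
Nonzero differences (with sign): +5, -7, -7, -4, -1, +8, -2, +1, -2
Step 2: Count signs: positive = 3, negative = 6.
Step 3: Under H0: P(positive) = 0.5, so the number of positives S ~ Bin(9, 0.5).
Step 4: Two-sided exact p-value = sum of Bin(9,0.5) probabilities at or below the observed probability = 0.507812.
Step 5: alpha = 0.1. fail to reject H0.

n_eff = 9, pos = 3, neg = 6, p = 0.507812, fail to reject H0.


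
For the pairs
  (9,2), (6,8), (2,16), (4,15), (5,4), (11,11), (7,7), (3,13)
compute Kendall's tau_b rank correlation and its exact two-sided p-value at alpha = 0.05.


Step 1: Enumerate the 28 unordered pairs (i,j) with i<j and classify each by sign(x_j-x_i) * sign(y_j-y_i).
  (1,2):dx=-3,dy=+6->D; (1,3):dx=-7,dy=+14->D; (1,4):dx=-5,dy=+13->D; (1,5):dx=-4,dy=+2->D
  (1,6):dx=+2,dy=+9->C; (1,7):dx=-2,dy=+5->D; (1,8):dx=-6,dy=+11->D; (2,3):dx=-4,dy=+8->D
  (2,4):dx=-2,dy=+7->D; (2,5):dx=-1,dy=-4->C; (2,6):dx=+5,dy=+3->C; (2,7):dx=+1,dy=-1->D
  (2,8):dx=-3,dy=+5->D; (3,4):dx=+2,dy=-1->D; (3,5):dx=+3,dy=-12->D; (3,6):dx=+9,dy=-5->D
  (3,7):dx=+5,dy=-9->D; (3,8):dx=+1,dy=-3->D; (4,5):dx=+1,dy=-11->D; (4,6):dx=+7,dy=-4->D
  (4,7):dx=+3,dy=-8->D; (4,8):dx=-1,dy=-2->C; (5,6):dx=+6,dy=+7->C; (5,7):dx=+2,dy=+3->C
  (5,8):dx=-2,dy=+9->D; (6,7):dx=-4,dy=-4->C; (6,8):dx=-8,dy=+2->D; (7,8):dx=-4,dy=+6->D
Step 2: C = 7, D = 21, total pairs = 28.
Step 3: tau = (C - D)/(n(n-1)/2) = (7 - 21)/28 = -0.500000.
Step 4: Exact two-sided p-value (enumerate n! = 40320 permutations of y under H0): p = 0.108681.
Step 5: alpha = 0.05. fail to reject H0.

tau_b = -0.5000 (C=7, D=21), p = 0.108681, fail to reject H0.


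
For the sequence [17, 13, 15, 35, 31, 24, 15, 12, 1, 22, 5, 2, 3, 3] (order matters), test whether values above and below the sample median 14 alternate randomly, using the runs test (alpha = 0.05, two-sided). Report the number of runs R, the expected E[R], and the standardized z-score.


Step 1: Compute median = 14; label A = above, B = below.
Labels in order: ABAAAAABBABBBB  (n_A = 7, n_B = 7)
Step 2: Count runs R = 6.
Step 3: Under H0 (random ordering), E[R] = 2*n_A*n_B/(n_A+n_B) + 1 = 2*7*7/14 + 1 = 8.0000.
        Var[R] = 2*n_A*n_B*(2*n_A*n_B - n_A - n_B) / ((n_A+n_B)^2 * (n_A+n_B-1)) = 8232/2548 = 3.2308.
        SD[R] = 1.7974.
Step 4: Continuity-corrected z = (R + 0.5 - E[R]) / SD[R] = (6 + 0.5 - 8.0000) / 1.7974 = -0.8345.
Step 5: Two-sided p-value via normal approximation = 2*(1 - Phi(|z|)) = 0.403986.
Step 6: alpha = 0.05. fail to reject H0.

R = 6, z = -0.8345, p = 0.403986, fail to reject H0.


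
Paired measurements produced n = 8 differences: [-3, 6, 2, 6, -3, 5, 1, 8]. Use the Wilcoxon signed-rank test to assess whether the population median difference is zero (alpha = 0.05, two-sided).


Step 1: Drop any zero differences (none here) and take |d_i|.
|d| = [3, 6, 2, 6, 3, 5, 1, 8]
Step 2: Midrank |d_i| (ties get averaged ranks).
ranks: |3|->3.5, |6|->6.5, |2|->2, |6|->6.5, |3|->3.5, |5|->5, |1|->1, |8|->8
Step 3: Attach original signs; sum ranks with positive sign and with negative sign.
W+ = 6.5 + 2 + 6.5 + 5 + 1 + 8 = 29
W- = 3.5 + 3.5 = 7
(Check: W+ + W- = 36 should equal n(n+1)/2 = 36.)
Step 4: Test statistic W = min(W+, W-) = 7.
Step 5: Ties in |d|, so use the tie-corrected normal approximation.
        E[W] = n(n+1)/4 = 8*9/4 = 18.
        Tie groups: |d|=3 (t=2), |d|=6 (t=2); sum(t^3 - t) = 12.
        Var[W] = n(n+1)(2n+1)/24 - sum(t^3-t)/48 = 1224/24 - 12/48 = 50.75.
        z = (W - E[W]) / sqrt(Var[W]) = (7 - 18) / 7.1239 = -1.5441.
        Two-sided p = 2*Phi(z) = 0.122565.
Step 6: alpha = 0.05. fail to reject H0.

W+ = 29, W- = 7, W = min = 7, p = 0.122565, fail to reject H0.


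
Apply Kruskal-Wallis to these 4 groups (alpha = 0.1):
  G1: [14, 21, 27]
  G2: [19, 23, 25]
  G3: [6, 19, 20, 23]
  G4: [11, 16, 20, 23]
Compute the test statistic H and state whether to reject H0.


Step 1: Combine all N = 14 observations and assign midranks.
sorted (value, group, rank): (6,G3,1), (11,G4,2), (14,G1,3), (16,G4,4), (19,G2,5.5), (19,G3,5.5), (20,G3,7.5), (20,G4,7.5), (21,G1,9), (23,G2,11), (23,G3,11), (23,G4,11), (25,G2,13), (27,G1,14)
Step 2: Sum ranks within each group.
R_1 = 26 (n_1 = 3)
R_2 = 29.5 (n_2 = 3)
R_3 = 25 (n_3 = 4)
R_4 = 24.5 (n_4 = 4)
Step 3: H = 12/(N(N+1)) * sum(R_i^2/n_i) - 3(N+1)
     = 12/(14*15) * (26^2/3 + 29.5^2/3 + 25^2/4 + 24.5^2/4) - 3*15
     = 0.057143 * 821.729 - 45
     = 1.955952.
Step 4: Ties present; correction factor C = 1 - 36/(14^3 - 14) = 0.986813. Corrected H = 1.955952 / 0.986813 = 1.982090.
Step 5: Under H0, H ~ chi^2(3); p-value = 0.576132.
Step 6: alpha = 0.1. fail to reject H0.

H = 1.9821, df = 3, p = 0.576132, fail to reject H0.


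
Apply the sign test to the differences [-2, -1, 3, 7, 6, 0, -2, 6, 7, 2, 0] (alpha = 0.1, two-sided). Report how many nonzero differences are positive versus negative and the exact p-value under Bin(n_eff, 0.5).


Step 1: Discard zero differences. Original n = 11; n_eff = number of nonzero differences = 9.
Nonzero differences (with sign): -2, -1, +3, +7, +6, -2, +6, +7, +2
Step 2: Count signs: positive = 6, negative = 3.
Step 3: Under H0: P(positive) = 0.5, so the number of positives S ~ Bin(9, 0.5).
Step 4: Two-sided exact p-value = sum of Bin(9,0.5) probabilities at or below the observed probability = 0.507812.
Step 5: alpha = 0.1. fail to reject H0.

n_eff = 9, pos = 6, neg = 3, p = 0.507812, fail to reject H0.


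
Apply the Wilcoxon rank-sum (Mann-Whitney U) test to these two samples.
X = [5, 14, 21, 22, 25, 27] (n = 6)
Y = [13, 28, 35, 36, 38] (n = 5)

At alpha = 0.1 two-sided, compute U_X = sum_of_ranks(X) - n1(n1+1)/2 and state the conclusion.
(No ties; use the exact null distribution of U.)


Step 1: Combine and sort all 11 observations; assign midranks.
sorted (value, group): (5,X), (13,Y), (14,X), (21,X), (22,X), (25,X), (27,X), (28,Y), (35,Y), (36,Y), (38,Y)
ranks: 5->1, 13->2, 14->3, 21->4, 22->5, 25->6, 27->7, 28->8, 35->9, 36->10, 38->11
Step 2: Rank sum for X: R1 = 1 + 3 + 4 + 5 + 6 + 7 = 26.
Step 3: U_X = R1 - n1(n1+1)/2 = 26 - 6*7/2 = 26 - 21 = 5.
       U_Y = n1*n2 - U_X = 30 - 5 = 25.
Step 4: No ties, so the exact null distribution of U (based on enumerating the C(11,6) = 462 equally likely rank assignments) gives the two-sided p-value.
Step 5: p-value = 0.082251; compare to alpha = 0.1. reject H0.

U_X = 5, p = 0.082251, reject H0 at alpha = 0.1.


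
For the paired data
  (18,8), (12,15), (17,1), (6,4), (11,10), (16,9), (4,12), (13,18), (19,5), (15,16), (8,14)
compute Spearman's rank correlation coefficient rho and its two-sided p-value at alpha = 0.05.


Step 1: Rank x and y separately (midranks; no ties here).
rank(x): 18->10, 12->5, 17->9, 6->2, 11->4, 16->8, 4->1, 13->6, 19->11, 15->7, 8->3
rank(y): 8->4, 15->9, 1->1, 4->2, 10->6, 9->5, 12->7, 18->11, 5->3, 16->10, 14->8
Step 2: d_i = R_x(i) - R_y(i); compute d_i^2.
  (10-4)^2=36, (5-9)^2=16, (9-1)^2=64, (2-2)^2=0, (4-6)^2=4, (8-5)^2=9, (1-7)^2=36, (6-11)^2=25, (11-3)^2=64, (7-10)^2=9, (3-8)^2=25
sum(d^2) = 288.
Step 3: rho = 1 - 6*288 / (11*(11^2 - 1)) = 1 - 1728/1320 = -0.309091.
Step 4: Under H0, t = rho * sqrt((n-2)/(1-rho^2)) = -0.9750 ~ t(9).
Step 5: Two-sided p-value from the t-distribution with 9 df = 0.355028.
Step 6: alpha = 0.05. fail to reject H0.

rho = -0.3091, p = 0.355028, fail to reject H0 at alpha = 0.05.


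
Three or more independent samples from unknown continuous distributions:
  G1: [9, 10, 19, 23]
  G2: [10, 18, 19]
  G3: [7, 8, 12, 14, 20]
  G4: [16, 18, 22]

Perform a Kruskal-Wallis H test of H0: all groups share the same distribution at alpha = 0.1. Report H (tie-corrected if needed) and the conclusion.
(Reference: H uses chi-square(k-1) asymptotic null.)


Step 1: Combine all N = 15 observations and assign midranks.
sorted (value, group, rank): (7,G3,1), (8,G3,2), (9,G1,3), (10,G1,4.5), (10,G2,4.5), (12,G3,6), (14,G3,7), (16,G4,8), (18,G2,9.5), (18,G4,9.5), (19,G1,11.5), (19,G2,11.5), (20,G3,13), (22,G4,14), (23,G1,15)
Step 2: Sum ranks within each group.
R_1 = 34 (n_1 = 4)
R_2 = 25.5 (n_2 = 3)
R_3 = 29 (n_3 = 5)
R_4 = 31.5 (n_4 = 3)
Step 3: H = 12/(N(N+1)) * sum(R_i^2/n_i) - 3(N+1)
     = 12/(15*16) * (34^2/4 + 25.5^2/3 + 29^2/5 + 31.5^2/3) - 3*16
     = 0.050000 * 1004.7 - 48
     = 2.235000.
Step 4: Ties present; correction factor C = 1 - 18/(15^3 - 15) = 0.994643. Corrected H = 2.235000 / 0.994643 = 2.247038.
Step 5: Under H0, H ~ chi^2(3); p-value = 0.522743.
Step 6: alpha = 0.1. fail to reject H0.

H = 2.2470, df = 3, p = 0.522743, fail to reject H0.


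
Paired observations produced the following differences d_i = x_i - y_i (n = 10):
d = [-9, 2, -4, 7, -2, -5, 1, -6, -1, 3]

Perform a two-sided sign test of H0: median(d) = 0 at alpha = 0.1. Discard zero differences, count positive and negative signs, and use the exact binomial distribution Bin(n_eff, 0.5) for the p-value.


Step 1: Discard zero differences. Original n = 10; n_eff = number of nonzero differences = 10.
Nonzero differences (with sign): -9, +2, -4, +7, -2, -5, +1, -6, -1, +3
Step 2: Count signs: positive = 4, negative = 6.
Step 3: Under H0: P(positive) = 0.5, so the number of positives S ~ Bin(10, 0.5).
Step 4: Two-sided exact p-value = sum of Bin(10,0.5) probabilities at or below the observed probability = 0.753906.
Step 5: alpha = 0.1. fail to reject H0.

n_eff = 10, pos = 4, neg = 6, p = 0.753906, fail to reject H0.


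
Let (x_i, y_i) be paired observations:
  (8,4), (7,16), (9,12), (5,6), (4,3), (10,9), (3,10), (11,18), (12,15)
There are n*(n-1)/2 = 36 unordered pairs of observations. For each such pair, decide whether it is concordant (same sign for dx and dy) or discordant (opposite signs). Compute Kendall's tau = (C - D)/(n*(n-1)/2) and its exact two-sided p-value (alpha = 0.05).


Step 1: Enumerate the 36 unordered pairs (i,j) with i<j and classify each by sign(x_j-x_i) * sign(y_j-y_i).
  (1,2):dx=-1,dy=+12->D; (1,3):dx=+1,dy=+8->C; (1,4):dx=-3,dy=+2->D; (1,5):dx=-4,dy=-1->C
  (1,6):dx=+2,dy=+5->C; (1,7):dx=-5,dy=+6->D; (1,8):dx=+3,dy=+14->C; (1,9):dx=+4,dy=+11->C
  (2,3):dx=+2,dy=-4->D; (2,4):dx=-2,dy=-10->C; (2,5):dx=-3,dy=-13->C; (2,6):dx=+3,dy=-7->D
  (2,7):dx=-4,dy=-6->C; (2,8):dx=+4,dy=+2->C; (2,9):dx=+5,dy=-1->D; (3,4):dx=-4,dy=-6->C
  (3,5):dx=-5,dy=-9->C; (3,6):dx=+1,dy=-3->D; (3,7):dx=-6,dy=-2->C; (3,8):dx=+2,dy=+6->C
  (3,9):dx=+3,dy=+3->C; (4,5):dx=-1,dy=-3->C; (4,6):dx=+5,dy=+3->C; (4,7):dx=-2,dy=+4->D
  (4,8):dx=+6,dy=+12->C; (4,9):dx=+7,dy=+9->C; (5,6):dx=+6,dy=+6->C; (5,7):dx=-1,dy=+7->D
  (5,8):dx=+7,dy=+15->C; (5,9):dx=+8,dy=+12->C; (6,7):dx=-7,dy=+1->D; (6,8):dx=+1,dy=+9->C
  (6,9):dx=+2,dy=+6->C; (7,8):dx=+8,dy=+8->C; (7,9):dx=+9,dy=+5->C; (8,9):dx=+1,dy=-3->D
Step 2: C = 25, D = 11, total pairs = 36.
Step 3: tau = (C - D)/(n(n-1)/2) = (25 - 11)/36 = 0.388889.
Step 4: Exact two-sided p-value (enumerate n! = 362880 permutations of y under H0): p = 0.180181.
Step 5: alpha = 0.05. fail to reject H0.

tau_b = 0.3889 (C=25, D=11), p = 0.180181, fail to reject H0.


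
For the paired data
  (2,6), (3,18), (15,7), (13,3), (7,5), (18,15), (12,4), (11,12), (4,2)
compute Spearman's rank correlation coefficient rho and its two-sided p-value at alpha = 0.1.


Step 1: Rank x and y separately (midranks; no ties here).
rank(x): 2->1, 3->2, 15->8, 13->7, 7->4, 18->9, 12->6, 11->5, 4->3
rank(y): 6->5, 18->9, 7->6, 3->2, 5->4, 15->8, 4->3, 12->7, 2->1
Step 2: d_i = R_x(i) - R_y(i); compute d_i^2.
  (1-5)^2=16, (2-9)^2=49, (8-6)^2=4, (7-2)^2=25, (4-4)^2=0, (9-8)^2=1, (6-3)^2=9, (5-7)^2=4, (3-1)^2=4
sum(d^2) = 112.
Step 3: rho = 1 - 6*112 / (9*(9^2 - 1)) = 1 - 672/720 = 0.066667.
Step 4: Under H0, t = rho * sqrt((n-2)/(1-rho^2)) = 0.1768 ~ t(7).
Step 5: Two-sided p-value from the t-distribution with 7 df = 0.864690.
Step 6: alpha = 0.1. fail to reject H0.

rho = 0.0667, p = 0.864690, fail to reject H0 at alpha = 0.1.


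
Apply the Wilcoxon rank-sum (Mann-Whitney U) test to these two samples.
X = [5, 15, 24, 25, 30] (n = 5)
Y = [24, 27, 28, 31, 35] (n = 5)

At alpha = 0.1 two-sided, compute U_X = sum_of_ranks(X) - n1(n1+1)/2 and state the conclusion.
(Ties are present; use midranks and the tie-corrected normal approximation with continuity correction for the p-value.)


Step 1: Combine and sort all 10 observations; assign midranks.
sorted (value, group): (5,X), (15,X), (24,X), (24,Y), (25,X), (27,Y), (28,Y), (30,X), (31,Y), (35,Y)
ranks: 5->1, 15->2, 24->3.5, 24->3.5, 25->5, 27->6, 28->7, 30->8, 31->9, 35->10
Step 2: Rank sum for X: R1 = 1 + 2 + 3.5 + 5 + 8 = 19.5.
Step 3: U_X = R1 - n1(n1+1)/2 = 19.5 - 5*6/2 = 19.5 - 15 = 4.5.
       U_Y = n1*n2 - U_X = 25 - 4.5 = 20.5.
Step 4: Ties are present, so use the tie-corrected normal approximation (with continuity correction) for the p-value.
Step 5: p-value = 0.116074; compare to alpha = 0.1. fail to reject H0.

U_X = 4.5, p = 0.116074, fail to reject H0 at alpha = 0.1.


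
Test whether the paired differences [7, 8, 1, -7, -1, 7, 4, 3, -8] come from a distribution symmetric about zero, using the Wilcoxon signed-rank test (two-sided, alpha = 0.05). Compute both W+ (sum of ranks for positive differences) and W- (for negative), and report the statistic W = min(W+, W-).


Step 1: Drop any zero differences (none here) and take |d_i|.
|d| = [7, 8, 1, 7, 1, 7, 4, 3, 8]
Step 2: Midrank |d_i| (ties get averaged ranks).
ranks: |7|->6, |8|->8.5, |1|->1.5, |7|->6, |1|->1.5, |7|->6, |4|->4, |3|->3, |8|->8.5
Step 3: Attach original signs; sum ranks with positive sign and with negative sign.
W+ = 6 + 8.5 + 1.5 + 6 + 4 + 3 = 29
W- = 6 + 1.5 + 8.5 = 16
(Check: W+ + W- = 45 should equal n(n+1)/2 = 45.)
Step 4: Test statistic W = min(W+, W-) = 16.
Step 5: Ties in |d|, so use the tie-corrected normal approximation.
        E[W] = n(n+1)/4 = 9*10/4 = 22.5.
        Tie groups: |d|=1 (t=2), |d|=7 (t=3), |d|=8 (t=2); sum(t^3 - t) = 36.
        Var[W] = n(n+1)(2n+1)/24 - sum(t^3-t)/48 = 1710/24 - 36/48 = 70.5.
        z = (W - E[W]) / sqrt(Var[W]) = (16 - 22.5) / 8.3964 = -0.7741.
        Two-sided p = 2*Phi(z) = 0.438849.
Step 6: alpha = 0.05. fail to reject H0.

W+ = 29, W- = 16, W = min = 16, p = 0.438849, fail to reject H0.
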